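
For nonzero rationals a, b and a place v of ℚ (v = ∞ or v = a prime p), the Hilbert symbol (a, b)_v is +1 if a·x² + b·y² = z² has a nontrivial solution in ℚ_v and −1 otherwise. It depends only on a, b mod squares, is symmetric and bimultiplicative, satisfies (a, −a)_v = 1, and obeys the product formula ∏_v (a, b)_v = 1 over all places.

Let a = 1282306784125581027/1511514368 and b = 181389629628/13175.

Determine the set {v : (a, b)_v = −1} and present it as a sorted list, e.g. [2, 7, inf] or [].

[19, 31]

(a, b) ≡ (230299, 12121) mod (ℚ^×)²; places V = {2, 3, 5, 7, 11, 13, 17, 19, 23, 31, 41, 43, ∞}.
(a,b)_3: α=4, u≡1; β=2, v≡1 (mod 3); (1|3)=+1, (1|3)=+1; sign (−1)^0·+1^2·+1^4 = +1.
(a,b)_19: α=5, u≡14; β=4, v≡10 (mod 19); (14|19)=-1, (10|19)=-1; sign (−1)^0·-1^4·-1^5 = -1.
(a,b)_17: α=1, u≡4; β=-1, v≡16 (mod 17); (4|17)=+1, (16|17)=+1; sign (−1)^0·+1^-1·+1^1 = +1.
(a,b)_2: α=-8, β=2; u≡3, v≡1 (mod 8); ε(u)ε(v)=1·0, αω(v)=-8·0, βω(u)=2·1; sum ≡ 0  ⇒  +1.
(a,b)_11: α=2, u≡4; β=0, v≡8 (mod 11); (4|11)=+1, (8|11)=-1; sign (−1)^0·+1^0·-1^2 = +1.
(a,b)_41: α=2, u≡16; β=2, v≡19 (mod 41); (16|41)=+1, (19|41)=-1; sign (−1)^0·+1^2·-1^2 = +1.
(a,b)_∞: sgn(230299)=+, sgn(12121)=+, so +1.
(a,b)_13: α=-2, u≡4; β=0, v≡2 (mod 13); (4|13)=+1, (2|13)=-1; sign (−1)^0·+1^0·-1^-2 = +1.
(a,b)_43: α=2, u≡19; β=0, v≡17 (mod 43); (19|43)=-1, (17|43)=+1; sign (−1)^0·-1^0·+1^2 = +1.
(a,b)_31: α=-1, u≡18; β=-1, v≡10 (mod 31); (18|31)=+1, (10|31)=+1; sign (−1)^1·+1^-1·+1^-1 = -1.
(a,b)_23: α=-1, u≡1; β=1, v≡15 (mod 23); (1|23)=+1, (15|23)=-1; sign (−1)^1·+1^1·-1^-1 = +1.
(a,b)_5: α=0, u≡4; β=-2, v≡4 (mod 5); (4|5)=+1, (4|5)=+1; sign (−1)^0·+1^-2·+1^0 = +1.
(a,b)_7: α=-2, u≡3; β=0, v≡4 (mod 7); (3|7)=-1, (4|7)=+1; sign (−1)^0·-1^0·+1^-2 = +1.
Ram(230299, 12121) = {19, 31}; no ℚ_19-point on the conic.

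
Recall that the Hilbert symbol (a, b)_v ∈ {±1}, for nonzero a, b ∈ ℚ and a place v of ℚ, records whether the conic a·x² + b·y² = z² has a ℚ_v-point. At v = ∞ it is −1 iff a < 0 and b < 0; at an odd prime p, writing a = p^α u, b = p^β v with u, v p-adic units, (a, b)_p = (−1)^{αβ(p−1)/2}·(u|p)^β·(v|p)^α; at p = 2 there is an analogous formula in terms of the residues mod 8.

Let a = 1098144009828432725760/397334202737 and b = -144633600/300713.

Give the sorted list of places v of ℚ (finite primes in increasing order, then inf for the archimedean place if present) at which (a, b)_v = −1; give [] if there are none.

[5, 17, 31, 41]

(a, b) ≡ (3997295, -527) mod (ℚ^×)²; places V = {2, 3, 5, 7, 17, 19, 23, 31, 37, 41, ∞}.
(a,b)_23: α=-4, u≡17; β=0, v≡18 (mod 23); (17|23)=-1, (18|23)=+1; sign (−1)^0·-1^0·+1^-4 = +1.
(a,b)_17: α=-5, u≡16; β=-1, v≡6 (mod 17); (16|17)=+1, (6|17)=-1; sign (−1)^0·+1^-1·-1^-5 = -1.
(a,b)_41: α=1, u≡14; β=0, v≡35 (mod 41); (14|41)=-1, (35|41)=-1; sign (−1)^0·-1^0·-1^1 = -1.
(a,b)_∞: sgn(3997295)=+, sgn(-527)=−, so +1.
(a,b)_3: α=18, u≡2; β=6, v≡1 (mod 3); (2|3)=-1, (1|3)=+1; sign (−1)^0·-1^6·+1^18 = +1.
(a,b)_31: α=3, u≡9; β=1, v≡9 (mod 31); (9|31)=+1, (9|31)=+1; sign (−1)^1·+1^1·+1^3 = -1.
(a,b)_2: α=8, β=8; u≡7, v≡1 (mod 8); ε(u)ε(v)=1·0, αω(v)=8·0, βω(u)=8·0; sum ≡ 0  ⇒  +1.
(a,b)_5: α=1, u≡1; β=2, v≡2 (mod 5); (1|5)=+1, (2|5)=-1; sign (−1)^0·+1^2·-1^1 = -1.
(a,b)_19: α=0, u≡18; β=-2, v≡11 (mod 19); (18|19)=-1, (11|19)=+1; sign (−1)^0·-1^-2·+1^0 = +1.
(a,b)_37: α=1, u≡24; β=0, v≡10 (mod 37); (24|37)=-1, (10|37)=+1; sign (−1)^0·-1^0·+1^1 = +1.
(a,b)_7: α=2, u≡4; β=-2, v≡3 (mod 7); (4|7)=+1, (3|7)=-1; sign (−1)^0·+1^-2·-1^2 = +1.
|Ram(3997295, -527)| = 4, even; anisotropic at {5, 17, 31, 41}.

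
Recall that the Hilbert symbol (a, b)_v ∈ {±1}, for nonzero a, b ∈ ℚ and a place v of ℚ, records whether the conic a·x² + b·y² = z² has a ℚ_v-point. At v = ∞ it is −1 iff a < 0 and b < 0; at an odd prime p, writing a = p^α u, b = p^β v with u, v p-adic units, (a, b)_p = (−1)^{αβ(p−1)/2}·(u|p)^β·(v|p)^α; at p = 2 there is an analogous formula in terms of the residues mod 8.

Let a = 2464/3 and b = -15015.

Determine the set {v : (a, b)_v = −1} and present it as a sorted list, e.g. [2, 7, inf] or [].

(a, b) ≡ (462, -15015) mod (ℚ^×)²; places V = {2, 3, 5, 7, 11, 13, ∞}.
(a,b)_2: α=5, β=0; u≡7, v≡1 (mod 8); ε(u)ε(v)=1·0, αω(v)=5·0, βω(u)=0·0; sum ≡ 0  ⇒  +1.
(a,b)_∞: sgn(462)=+, sgn(-15015)=−, so +1.
(a,b)_11: α=1, u≡5; β=1, v≡10 (mod 11); (5|11)=+1, (10|11)=-1; sign (−1)^1·+1^1·-1^1 = +1.
(a,b)_13: α=0, u≡11; β=1, v≡2 (mod 13); (11|13)=-1, (2|13)=-1; sign (−1)^0·-1^1·-1^0 = -1.
(a,b)_5: α=0, u≡3; β=1, v≡2 (mod 5); (3|5)=-1, (2|5)=-1; sign (−1)^0·-1^1·-1^0 = -1.
(a,b)_7: α=1, u≡3; β=1, v≡4 (mod 7); (3|7)=-1, (4|7)=+1; sign (−1)^1·-1^1·+1^1 = +1.
(a,b)_3: α=-1, u≡1; β=1, v≡2 (mod 3); (1|3)=+1, (2|3)=-1; sign (−1)^1·+1^1·-1^-1 = +1.
Ram(462, -15015) = {5, 13}; no ℚ_5-point on the conic.

[5, 13]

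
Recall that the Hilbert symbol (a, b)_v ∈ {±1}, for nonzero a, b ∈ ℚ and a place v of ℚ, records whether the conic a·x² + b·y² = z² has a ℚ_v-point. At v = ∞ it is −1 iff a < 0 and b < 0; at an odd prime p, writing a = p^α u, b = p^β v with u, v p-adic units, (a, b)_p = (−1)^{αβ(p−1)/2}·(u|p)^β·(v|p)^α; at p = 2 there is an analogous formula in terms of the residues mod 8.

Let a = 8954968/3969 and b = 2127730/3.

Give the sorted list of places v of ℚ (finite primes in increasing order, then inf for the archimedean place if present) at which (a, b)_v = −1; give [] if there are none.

Mod squares: a ≡ 22, b ≡ 7590. Check v ∈ {∞, 2, 3, 5, 7, 11, 23, 29}.
v=2: v_2(a)=3, v_2(b)=1; units ≡ 3, 3 (mod 8); ε·ε+αω+βω = 1·1+3·1+1·1 ≡ 1  ⇒  (a,b)_2 = -1.
v=11: a=11^3·(≡2), b=11^1·(≡2) mod 11; (2|11)=-1, (2|11)=-1; (−1)^{3·1·5}·(-1)^1·(-1)^3 = -1.
v=5: a=5^0·(≡2), b=5^1·(≡2) mod 5; (2|5)=-1, (2|5)=-1; (−1)^{0·1·2}·(-1)^1·(-1)^0 = -1.
v=7: a=7^-2·(≡2), b=7^0·(≡1) mod 7; (2|7)=+1, (1|7)=+1; (−1)^{-2·0·3}·(+1)^0·(+1)^-2 = +1.
v=3: a=3^-4·(≡1), b=3^-1·(≡1) mod 3; (1|3)=+1, (1|3)=+1; (−1)^{-4·-1·1}·(+1)^-1·(+1)^-4 = +1.
v=29: a=29^2·(≡6), b=29^2·(≡12) mod 29; (6|29)=+1, (12|29)=-1; (−1)^{2·2·14}·(+1)^2·(-1)^2 = +1.
v=∞: 22 > 0 and 7590 > 0  ⇒  (a,b)_∞ = +1.
v=23: a=23^0·(≡22), b=23^1·(≡9) mod 23; (22|23)=-1, (9|23)=+1; (−1)^{0·1·11}·(-1)^1·(+1)^0 = -1.
(22, 7590 / ℚ) ramifies at {2, 5, 11, 23}: a division algebra.

[2, 5, 11, 23]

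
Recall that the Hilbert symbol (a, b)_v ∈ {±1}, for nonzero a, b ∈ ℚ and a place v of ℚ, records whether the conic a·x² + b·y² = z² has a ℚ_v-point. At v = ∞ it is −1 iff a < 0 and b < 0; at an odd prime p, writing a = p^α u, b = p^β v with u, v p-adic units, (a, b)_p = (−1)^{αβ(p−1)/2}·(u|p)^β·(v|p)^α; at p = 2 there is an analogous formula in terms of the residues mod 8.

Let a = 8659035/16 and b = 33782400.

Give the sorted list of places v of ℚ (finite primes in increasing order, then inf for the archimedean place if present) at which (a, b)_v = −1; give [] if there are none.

[2, 3]

(a, b) ≡ (19635, 2346) mod (ℚ^×)²; places V = {2, 3, 5, 7, 11, 17, 23, ∞}.
(a,b)_3: α=3, u≡2; β=3, v≡2 (mod 3); (2|3)=-1, (2|3)=-1; sign (−1)^1·-1^3·-1^3 = -1.
(a,b)_23: α=0, u≡4; β=1, v≡20 (mod 23); (4|23)=+1, (20|23)=-1; sign (−1)^0·+1^1·-1^0 = +1.
(a,b)_2: α=-4, β=7; u≡3, v≡5 (mod 8); ε(u)ε(v)=1·0, αω(v)=-4·1, βω(u)=7·1; sum ≡ 1  ⇒  -1.
(a,b)_7: α=3, u≡5; β=0, v≡1 (mod 7); (5|7)=-1, (1|7)=+1; sign (−1)^0·-1^0·+1^3 = +1.
(a,b)_5: α=1, u≡2; β=2, v≡1 (mod 5); (2|5)=-1, (1|5)=+1; sign (−1)^0·-1^2·+1^1 = +1.
(a,b)_11: α=1, u≡5; β=0, v≡3 (mod 11); (5|11)=+1, (3|11)=+1; sign (−1)^0·+1^0·+1^1 = +1.
(a,b)_∞: sgn(19635)=+, sgn(2346)=+, so +1.
(a,b)_17: α=1, u≡16; β=1, v≡2 (mod 17); (16|17)=+1, (2|17)=+1; sign (−1)^0·+1^1·+1^1 = +1.
Ram(19635, 2346) = {2, 3}; no ℚ_2-point on the conic.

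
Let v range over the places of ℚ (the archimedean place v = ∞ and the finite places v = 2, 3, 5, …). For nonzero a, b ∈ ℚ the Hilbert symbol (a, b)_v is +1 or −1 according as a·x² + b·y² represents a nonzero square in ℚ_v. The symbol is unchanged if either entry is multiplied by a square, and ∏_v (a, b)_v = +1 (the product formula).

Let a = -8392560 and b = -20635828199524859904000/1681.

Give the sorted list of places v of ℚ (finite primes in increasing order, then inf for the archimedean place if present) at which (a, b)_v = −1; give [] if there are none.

[11, inf]

(a, b) ≡ (-15, -110) mod (ℚ^×)²; places V = {2, 3, 5, 11, 17, 41, ∞}.
(a,b)_5: α=1, u≡3; β=3, v≡3 (mod 5); (3|5)=-1, (3|5)=-1; sign (−1)^0·-1^3·-1^1 = +1.
(a,b)_17: α=2, u≡13; β=6, v≡9 (mod 17); (13|17)=+1, (9|17)=+1; sign (−1)^0·+1^6·+1^2 = +1.
(a,b)_41: α=0, u≡17; β=-2, v≡24 (mod 41); (17|41)=-1, (24|41)=-1; sign (−1)^0·-1^-2·-1^0 = +1.
(a,b)_3: α=1, u≡1; β=4, v≡1 (mod 3); (1|3)=+1, (1|3)=+1; sign (−1)^0·+1^4·+1^1 = +1.
(a,b)_2: α=4, β=19; u≡1, v≡1 (mod 8); ε(u)ε(v)=0·0, αω(v)=4·0, βω(u)=19·0; sum ≡ 0  ⇒  +1.
(a,b)_∞: sgn(-15)=−, sgn(-110)=−, so -1.
(a,b)_11: α=2, u≡6; β=5, v≡9 (mod 11); (6|11)=-1, (9|11)=+1; sign (−1)^0·-1^5·+1^2 = -1.
Ram(-15, -110) = {11, ∞}; no ℚ_11-point on the conic.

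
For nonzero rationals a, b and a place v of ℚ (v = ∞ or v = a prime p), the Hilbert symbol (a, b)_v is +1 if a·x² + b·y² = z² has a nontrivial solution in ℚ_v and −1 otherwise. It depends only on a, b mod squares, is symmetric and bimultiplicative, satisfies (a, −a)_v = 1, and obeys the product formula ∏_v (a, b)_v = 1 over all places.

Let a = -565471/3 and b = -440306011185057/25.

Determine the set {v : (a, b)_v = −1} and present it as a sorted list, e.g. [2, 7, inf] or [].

[2, 29, 37, inf]

Mod squares: a ≡ -1696413, b ≡ -17. Check v ∈ {∞, 2, 3, 5, 17, 29, 31, 37}.
v=31: a=31^1·(≡6), b=31^2·(≡20) mod 31; (6|31)=-1, (20|31)=+1; (−1)^{1·2·15}·(-1)^2·(+1)^1 = +1.
v=∞: -1696413 < 0 and -17 < 0  ⇒  (a,b)_∞ = -1.
v=3: a=3^-1·(≡2), b=3^4·(≡1) mod 3; (2|3)=-1, (1|3)=+1; (−1)^{-1·4·1}·(-1)^4·(+1)^-1 = +1.
v=17: a=17^1·(≡2), b=17^3·(≡1) mod 17; (2|17)=+1, (1|17)=+1; (−1)^{1·3·8}·(+1)^3·(+1)^1 = +1.
v=29: a=29^1·(≡6), b=29^2·(≡3) mod 29; (6|29)=+1, (3|29)=-1; (−1)^{1·2·14}·(+1)^2·(-1)^1 = -1.
v=2: v_2(a)=0, v_2(b)=0; units ≡ 3, 7 (mod 8); ε·ε+αω+βω = 1·1+0·0+0·1 ≡ 1  ⇒  (a,b)_2 = -1.
v=37: a=37^1·(≡24), b=37^2·(≡15) mod 37; (24|37)=-1, (15|37)=-1; (−1)^{1·2·18}·(-1)^2·(-1)^1 = -1.
v=5: a=5^0·(≡3), b=5^-2·(≡3) mod 5; (3|5)=-1, (3|5)=-1; (−1)^{0·-2·2}·(-1)^-2·(-1)^0 = +1.
|Ram(-1696413, -17)| = 4, even; anisotropic at {2, 29, 37, ∞}.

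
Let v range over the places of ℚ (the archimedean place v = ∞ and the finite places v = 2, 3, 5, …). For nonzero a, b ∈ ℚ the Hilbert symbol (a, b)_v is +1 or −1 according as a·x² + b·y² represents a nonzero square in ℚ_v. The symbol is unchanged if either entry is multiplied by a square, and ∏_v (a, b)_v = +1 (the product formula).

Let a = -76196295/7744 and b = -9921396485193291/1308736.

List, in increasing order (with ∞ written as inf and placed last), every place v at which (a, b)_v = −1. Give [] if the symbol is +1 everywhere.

Mod squares: a ≡ -3255, b ≡ -899. Check v ∈ {∞, 2, 3, 5, 7, 11, 13, 17, 29, 31}.
v=7: a=7^1·(≡2), b=7^4·(≡1) mod 7; (2|7)=+1, (1|7)=+1; (−1)^{1·4·3}·(+1)^4·(+1)^1 = +1.
v=13: a=13^0·(≡8), b=13^-2·(≡5) mod 13; (8|13)=-1, (5|13)=-1; (−1)^{0·-2·6}·(-1)^-2·(-1)^0 = +1.
v=31: a=31^1·(≡8), b=31^3·(≡7) mod 31; (8|31)=+1, (7|31)=+1; (−1)^{1·3·15}·(+1)^3·(+1)^1 = -1.
v=11: a=11^-2·(≡5), b=11^-2·(≡4) mod 11; (5|11)=+1, (4|11)=+1; (−1)^{-2·-2·5}·(+1)^-2·(+1)^-2 = +1.
v=5: a=5^1·(≡4), b=5^0·(≡4) mod 5; (4|5)=+1, (4|5)=+1; (−1)^{1·0·2}·(+1)^0·(+1)^1 = +1.
v=29: a=29^0·(≡16), b=29^1·(≡27) mod 29; (16|29)=+1, (27|29)=-1; (−1)^{0·1·14}·(+1)^1·(-1)^0 = +1.
v=∞: -3255 < 0 and -899 < 0  ⇒  (a,b)_∞ = -1.
v=17: a=17^2·(≡13), b=17^0·(≡1) mod 17; (13|17)=+1, (1|17)=+1; (−1)^{2·0·8}·(+1)^0·(+1)^2 = +1.
v=2: v_2(a)=-6, v_2(b)=-6; units ≡ 1, 5 (mod 8); ε·ε+αω+βω = 0·0+-6·1+-6·0 ≡ 0  ⇒  (a,b)_2 = +1.
v=3: a=3^5·(≡1), b=3^14·(≡1) mod 3; (1|3)=+1, (1|3)=+1; (−1)^{5·14·1}·(+1)^14·(+1)^5 = +1.
Ram(-3255, -899) = {31, ∞}; no ℚ_31-point on the conic.

[31, inf]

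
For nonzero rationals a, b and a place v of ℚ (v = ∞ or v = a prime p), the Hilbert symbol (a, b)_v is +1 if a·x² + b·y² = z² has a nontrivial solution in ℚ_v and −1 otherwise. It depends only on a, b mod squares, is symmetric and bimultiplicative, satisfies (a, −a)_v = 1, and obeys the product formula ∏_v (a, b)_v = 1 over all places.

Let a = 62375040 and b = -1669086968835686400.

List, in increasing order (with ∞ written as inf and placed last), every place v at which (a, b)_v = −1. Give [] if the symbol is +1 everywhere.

Mod squares: a ≡ 2210, b ≡ -429. Check v ∈ {∞, 2, 3, 5, 7, 11, 13, 17}.
v=7: a=7^2·(≡3), b=7^4·(≡3) mod 7; (3|7)=-1, (3|7)=-1; (−1)^{2·4·3}·(-1)^4·(-1)^2 = +1.
v=3: a=3^2·(≡2), b=3^5·(≡1) mod 3; (2|3)=-1, (1|3)=+1; (−1)^{2·5·1}·(-1)^5·(+1)^2 = -1.
v=2: v_2(a)=7, v_2(b)=14; units ≡ 1, 3 (mod 8); ε·ε+αω+βω = 0·1+7·1+14·0 ≡ 1  ⇒  (a,b)_2 = -1.
v=11: a=11^0·(≡2), b=11^1·(≡9) mod 11; (2|11)=-1, (9|11)=+1; (−1)^{0·1·5}·(-1)^1·(+1)^0 = -1.
v=∞: 2210 > 0 and -429 < 0  ⇒  (a,b)_∞ = +1.
v=17: a=17^1·(≡10), b=17^2·(≡8) mod 17; (10|17)=-1, (8|17)=+1; (−1)^{1·2·8}·(-1)^2·(+1)^1 = +1.
v=5: a=5^1·(≡3), b=5^2·(≡4) mod 5; (3|5)=-1, (4|5)=+1; (−1)^{1·2·2}·(-1)^2·(+1)^1 = +1.
v=13: a=13^1·(≡1), b=13^3·(≡6) mod 13; (1|13)=+1, (6|13)=-1; (−1)^{1·3·6}·(+1)^3·(-1)^1 = -1.
Ram(2210, -429) = {2, 3, 11, 13}; no ℚ_2-point on the conic.

[2, 3, 11, 13]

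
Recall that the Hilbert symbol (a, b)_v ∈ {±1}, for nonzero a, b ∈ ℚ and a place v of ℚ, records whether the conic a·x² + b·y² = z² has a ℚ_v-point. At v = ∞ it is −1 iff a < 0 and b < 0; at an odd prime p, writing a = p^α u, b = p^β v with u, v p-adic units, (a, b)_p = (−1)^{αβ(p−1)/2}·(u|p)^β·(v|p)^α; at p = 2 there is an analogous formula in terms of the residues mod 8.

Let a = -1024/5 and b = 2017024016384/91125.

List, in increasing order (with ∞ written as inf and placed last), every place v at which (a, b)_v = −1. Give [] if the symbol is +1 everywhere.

Mod squares: a ≡ -5, b ≡ 130. Check v ∈ {∞, 2, 3, 5, 13, 17}.
v=∞: -5 < 0 and 130 > 0  ⇒  (a,b)_∞ = +1.
v=13: a=13^0·(≡11), b=13^1·(≡12) mod 13; (11|13)=-1, (12|13)=+1; (−1)^{0·1·6}·(-1)^1·(+1)^0 = -1.
v=5: a=5^-1·(≡1), b=5^-3·(≡1) mod 5; (1|5)=+1, (1|5)=+1; (−1)^{-1·-3·2}·(+1)^-3·(+1)^-1 = +1.
v=17: a=17^0·(≡6), b=17^2·(≡5) mod 17; (6|17)=-1, (5|17)=-1; (−1)^{0·2·8}·(-1)^2·(-1)^0 = +1.
v=2: v_2(a)=10, v_2(b)=29; units ≡ 3, 1 (mod 8); ε·ε+αω+βω = 1·0+10·0+29·1 ≡ 1  ⇒  (a,b)_2 = -1.
v=3: a=3^0·(≡1), b=3^-6·(≡1) mod 3; (1|3)=+1, (1|3)=+1; (−1)^{0·-6·1}·(+1)^-6·(+1)^0 = +1.
|Ram(-5, 130)| = 2, even; anisotropic at {2, 13}.

[2, 13]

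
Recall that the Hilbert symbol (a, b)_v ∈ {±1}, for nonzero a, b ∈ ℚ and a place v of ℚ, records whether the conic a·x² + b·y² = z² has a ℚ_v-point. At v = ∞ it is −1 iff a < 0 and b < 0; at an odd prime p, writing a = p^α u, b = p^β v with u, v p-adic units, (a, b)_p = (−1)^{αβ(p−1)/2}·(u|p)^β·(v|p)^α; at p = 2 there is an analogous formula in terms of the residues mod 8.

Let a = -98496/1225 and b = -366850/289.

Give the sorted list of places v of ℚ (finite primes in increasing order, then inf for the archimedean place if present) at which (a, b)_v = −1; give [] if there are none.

[2, 19, 29, inf]

(a, b) ≡ (-19, -14674) mod (ℚ^×)²; places V = {2, 3, 5, 7, 11, 17, 19, 23, 29, ∞}.
(a,b)_11: α=0, u≡5; β=1, v≡8 (mod 11); (5|11)=+1, (8|11)=-1; sign (−1)^0·+1^1·-1^0 = +1.
(a,b)_29: α=0, u≡19; β=1, v≡6 (mod 29); (19|29)=-1, (6|29)=+1; sign (−1)^0·-1^1·+1^0 = -1.
(a,b)_17: α=0, u≡2; β=-2, v≡10 (mod 17); (2|17)=+1, (10|17)=-1; sign (−1)^0·+1^-2·-1^0 = +1.
(a,b)_7: α=-2, u≡2; β=0, v≡3 (mod 7); (2|7)=+1, (3|7)=-1; sign (−1)^0·+1^0·-1^-2 = +1.
(a,b)_∞: sgn(-19)=−, sgn(-14674)=−, so -1.
(a,b)_5: α=-2, u≡1; β=2, v≡4 (mod 5); (1|5)=+1, (4|5)=+1; sign (−1)^0·+1^2·+1^-2 = +1.
(a,b)_23: α=0, u≡6; β=1, v≡8 (mod 23); (6|23)=+1, (8|23)=+1; sign (−1)^0·+1^1·+1^0 = +1.
(a,b)_19: α=1, u≡13; β=0, v≡10 (mod 19); (13|19)=-1, (10|19)=-1; sign (−1)^0·-1^0·-1^1 = -1.
(a,b)_3: α=4, u≡2; β=0, v≡2 (mod 3); (2|3)=-1, (2|3)=-1; sign (−1)^0·-1^0·-1^4 = +1.
(a,b)_2: α=6, β=1; u≡5, v≡7 (mod 8); ε(u)ε(v)=0·1, αω(v)=6·0, βω(u)=1·1; sum ≡ 1  ⇒  -1.
Ram(-19, -14674) = {2, 19, 29, ∞}; no ℚ_2-point on the conic.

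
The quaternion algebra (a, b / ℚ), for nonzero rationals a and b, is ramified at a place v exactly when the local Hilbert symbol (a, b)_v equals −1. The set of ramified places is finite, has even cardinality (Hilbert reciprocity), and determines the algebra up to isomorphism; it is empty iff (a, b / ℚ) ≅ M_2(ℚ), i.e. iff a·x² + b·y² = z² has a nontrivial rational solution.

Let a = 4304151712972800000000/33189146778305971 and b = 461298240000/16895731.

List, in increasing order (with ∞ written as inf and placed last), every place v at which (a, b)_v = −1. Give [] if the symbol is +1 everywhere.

(a, b) ≡ (247, 494) mod (ℚ^×)²; places V = {2, 3, 5, 13, 19, 23, 37, 41, 47, ∞}.
(a,b)_2: α=20, β=9; u≡7, v≡7 (mod 8); ε(u)ε(v)=1·1, αω(v)=20·0, βω(u)=9·0; sum ≡ 1  ⇒  -1.
(a,b)_3: α=14, u≡1; β=4, v≡2 (mod 3); (1|3)=+1, (2|3)=-1; sign (−1)^0·+1^4·-1^14 = +1.
(a,b)_37: α=0, u≡36; β=2, v≡8 (mod 37); (36|37)=+1, (8|37)=-1; sign (−1)^0·+1^2·-1^0 = +1.
(a,b)_47: α=-2, u≡14; β=0, v≡16 (mod 47); (14|47)=+1, (16|47)=+1; sign (−1)^0·+1^0·+1^-2 = +1.
(a,b)_23: α=-4, u≡11; β=-2, v≡19 (mod 23); (11|23)=-1, (19|23)=-1; sign (−1)^0·-1^-2·-1^-4 = +1.
(a,b)_5: α=8, u≡3; β=4, v≡4 (mod 5); (3|5)=-1, (4|5)=+1; sign (−1)^0·-1^4·+1^8 = +1.
(a,b)_19: α=-1, u≡10; β=-1, v≡17 (mod 19); (10|19)=-1, (17|19)=+1; sign (−1)^1·-1^-1·+1^-1 = +1.
(a,b)_13: α=3, u≡5; β=1, v≡1 (mod 13); (5|13)=-1, (1|13)=+1; sign (−1)^0·-1^1·+1^3 = -1.
(a,b)_∞: sgn(247)=+, sgn(494)=+, so +1.
(a,b)_41: α=-4, u≡25; β=-2, v≡23 (mod 41); (25|41)=+1, (23|41)=+1; sign (−1)^0·+1^-2·+1^-4 = +1.
|Ram(247, 494)| = 2, even; anisotropic at {2, 13}.

[2, 13]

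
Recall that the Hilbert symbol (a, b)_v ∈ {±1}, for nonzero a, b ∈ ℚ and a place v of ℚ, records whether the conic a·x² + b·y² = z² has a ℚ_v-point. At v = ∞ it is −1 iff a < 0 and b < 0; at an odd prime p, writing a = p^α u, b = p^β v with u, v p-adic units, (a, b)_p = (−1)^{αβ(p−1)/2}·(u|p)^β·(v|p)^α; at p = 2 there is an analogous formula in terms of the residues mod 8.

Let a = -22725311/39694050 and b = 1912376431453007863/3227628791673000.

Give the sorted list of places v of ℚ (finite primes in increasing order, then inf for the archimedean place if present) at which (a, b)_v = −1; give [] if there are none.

[2, 3, 5, 7]

(a, b) ≡ (-238, 2310) mod (ℚ^×)²; places V = {2, 3, 5, 7, 11, 13, 17, 19, 23, ∞}.
(a,b)_5: α=-2, u≡2; β=-3, v≡2 (mod 5); (2|5)=-1, (2|5)=-1; sign (−1)^0·-1^-3·-1^-2 = -1.
(a,b)_19: α=2, u≡11; β=4, v≡17 (mod 19); (11|19)=+1, (17|19)=+1; sign (−1)^0·+1^4·+1^2 = +1.
(a,b)_11: α=-2, u≡5; β=-3, v≡5 (mod 11); (5|11)=+1, (5|11)=+1; sign (−1)^0·+1^-3·+1^-2 = +1.
(a,b)_2: α=-1, β=-3; u≡1, v≡3 (mod 8); ε(u)ε(v)=0·1, αω(v)=-1·1, βω(u)=-3·0; sum ≡ 1  ⇒  -1.
(a,b)_17: α=1, u≡6; β=2, v≡2 (mod 17); (6|17)=-1, (2|17)=+1; sign (−1)^0·-1^2·+1^1 = +1.
(a,b)_∞: sgn(-238)=−, sgn(2310)=+, so +1.
(a,b)_3: α=-8, u≡2; β=-15, v≡2 (mod 3); (2|3)=-1, (2|3)=-1; sign (−1)^0·-1^-15·-1^-8 = -1.
(a,b)_7: α=1, u≡2; β=3, v≡4 (mod 7); (2|7)=+1, (4|7)=+1; sign (−1)^1·+1^3·+1^1 = -1.
(a,b)_23: α=2, u≡20; β=6, v≡10 (mod 23); (20|23)=-1, (10|23)=-1; sign (−1)^0·-1^6·-1^2 = +1.
(a,b)_13: α=0, u≡9; β=-2, v≡12 (mod 13); (9|13)=+1, (12|13)=+1; sign (−1)^0·+1^-2·+1^0 = +1.
Ram(-238, 2310) = {2, 3, 5, 7}; no ℚ_2-point on the conic.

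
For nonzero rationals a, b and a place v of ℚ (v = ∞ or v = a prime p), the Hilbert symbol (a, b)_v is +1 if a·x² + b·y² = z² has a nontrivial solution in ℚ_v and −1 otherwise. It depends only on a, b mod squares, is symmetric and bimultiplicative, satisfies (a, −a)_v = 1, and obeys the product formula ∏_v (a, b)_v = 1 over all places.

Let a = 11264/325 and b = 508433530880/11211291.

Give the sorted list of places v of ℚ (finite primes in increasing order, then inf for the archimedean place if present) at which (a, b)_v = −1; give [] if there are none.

Mod squares: a ≡ 143, b ≡ 2757755. Check v ∈ {∞, 2, 3, 5, 7, 11, 13, 19, 29}.
v=5: a=5^-2·(≡3), b=5^1·(≡1) mod 5; (3|5)=-1, (1|5)=+1; (−1)^{-2·1·2}·(-1)^1·(+1)^-2 = -1.
v=∞: 143 > 0 and 2757755 > 0  ⇒  (a,b)_∞ = +1.
v=2: v_2(a)=10, v_2(b)=24; units ≡ 7, 3 (mod 8); ε·ε+αω+βω = 1·1+10·1+24·0 ≡ 1  ⇒  (a,b)_2 = -1.
v=13: a=13^-1·(≡7), b=13^-3·(≡4) mod 13; (7|13)=-1, (4|13)=+1; (−1)^{-1·-3·6}·(-1)^-3·(+1)^-1 = -1.
v=7: a=7^0·(≡5), b=7^-1·(≡5) mod 7; (5|7)=-1, (5|7)=-1; (−1)^{0·-1·3}·(-1)^-1·(-1)^0 = -1.
v=3: a=3^0·(≡2), b=3^-6·(≡2) mod 3; (2|3)=-1, (2|3)=-1; (−1)^{0·-6·1}·(-1)^-6·(-1)^0 = +1.
v=29: a=29^0·(≡2), b=29^1·(≡7) mod 29; (2|29)=-1, (7|29)=+1; (−1)^{0·1·14}·(-1)^1·(+1)^0 = -1.
v=11: a=11^1·(≡2), b=11^1·(≡1) mod 11; (2|11)=-1, (1|11)=+1; (−1)^{1·1·5}·(-1)^1·(+1)^1 = +1.
v=19: a=19^0·(≡8), b=19^1·(≡7) mod 19; (8|19)=-1, (7|19)=+1; (−1)^{0·1·9}·(-1)^1·(+1)^0 = -1.
(143, 2757755 / ℚ) ramifies at {2, 5, 7, 13, 19, 29}: a division algebra.

[2, 5, 7, 13, 19, 29]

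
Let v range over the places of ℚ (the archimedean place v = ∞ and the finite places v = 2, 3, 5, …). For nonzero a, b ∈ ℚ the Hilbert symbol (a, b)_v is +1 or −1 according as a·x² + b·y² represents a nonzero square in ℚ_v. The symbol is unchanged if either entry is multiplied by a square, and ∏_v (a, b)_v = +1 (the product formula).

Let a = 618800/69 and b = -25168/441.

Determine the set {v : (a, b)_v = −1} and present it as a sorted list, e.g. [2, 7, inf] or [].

(a, b) ≡ (106743, -13) mod (ℚ^×)²; places V = {2, 3, 5, 7, 11, 13, 17, 23, ∞}.
(a,b)_2: α=4, β=4; u≡7, v≡3 (mod 8); ε(u)ε(v)=1·1, αω(v)=4·1, βω(u)=4·0; sum ≡ 1  ⇒  -1.
(a,b)_23: α=-1, u≡18; β=0, v≡10 (mod 23); (18|23)=+1, (10|23)=-1; sign (−1)^0·+1^0·-1^-1 = -1.
(a,b)_5: α=2, u≡3; β=0, v≡2 (mod 5); (3|5)=-1, (2|5)=-1; sign (−1)^0·-1^0·-1^2 = +1.
(a,b)_17: α=1, u≡3; β=0, v≡8 (mod 17); (3|17)=-1, (8|17)=+1; sign (−1)^0·-1^0·+1^1 = +1.
(a,b)_∞: sgn(106743)=+, sgn(-13)=−, so +1.
(a,b)_13: α=1, u≡5; β=1, v≡12 (mod 13); (5|13)=-1, (12|13)=+1; sign (−1)^0·-1^1·+1^1 = -1.
(a,b)_3: α=-1, u≡1; β=-2, v≡2 (mod 3); (1|3)=+1, (2|3)=-1; sign (−1)^0·+1^-2·-1^-1 = -1.
(a,b)_11: α=0, u≡2; β=2, v≡1 (mod 11); (2|11)=-1, (1|11)=+1; sign (−1)^0·-1^2·+1^0 = +1.
(a,b)_7: α=1, u≡3; β=-2, v≡2 (mod 7); (3|7)=-1, (2|7)=+1; sign (−1)^0·-1^-2·+1^1 = +1.
(106743, -13 / ℚ) ramifies at {2, 3, 13, 23}: a division algebra.

[2, 3, 13, 23]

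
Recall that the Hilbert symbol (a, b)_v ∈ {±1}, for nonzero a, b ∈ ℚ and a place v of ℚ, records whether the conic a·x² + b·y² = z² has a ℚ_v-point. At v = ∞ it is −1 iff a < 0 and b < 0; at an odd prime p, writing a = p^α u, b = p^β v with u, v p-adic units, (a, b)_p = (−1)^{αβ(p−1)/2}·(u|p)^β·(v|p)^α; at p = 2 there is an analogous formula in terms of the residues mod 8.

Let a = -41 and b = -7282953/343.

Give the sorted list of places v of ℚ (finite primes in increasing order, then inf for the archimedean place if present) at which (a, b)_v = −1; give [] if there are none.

[17, 41, 43, inf]

Mod squares: a ≡ -41, b ≡ -629391. Check v ∈ {∞, 2, 3, 7, 17, 41, 43}.
v=2: v_2(a)=0, v_2(b)=0; units ≡ 7, 1 (mod 8); ε·ε+αω+βω = 1·0+0·0+0·0 ≡ 0  ⇒  (a,b)_2 = +1.
v=41: a=41^1·(≡40), b=41^1·(≡15) mod 41; (40|41)=+1, (15|41)=-1; (−1)^{1·1·20}·(+1)^1·(-1)^1 = -1.
v=∞: -41 < 0 and -629391 < 0  ⇒  (a,b)_∞ = -1.
v=3: a=3^0·(≡1), b=3^5·(≡2) mod 3; (1|3)=+1, (2|3)=-1; (−1)^{0·5·1}·(+1)^5·(-1)^0 = +1.
v=43: a=43^0·(≡2), b=43^1·(≡37) mod 43; (2|43)=-1, (37|43)=-1; (−1)^{0·1·21}·(-1)^1·(-1)^0 = -1.
v=17: a=17^0·(≡10), b=17^1·(≡14) mod 17; (10|17)=-1, (14|17)=-1; (−1)^{0·1·8}·(-1)^1·(-1)^0 = -1.
v=7: a=7^0·(≡1), b=7^-3·(≡1) mod 7; (1|7)=+1, (1|7)=+1; (−1)^{0·-3·3}·(+1)^-3·(+1)^0 = +1.
(-41, -629391 / ℚ) ramifies at {17, 41, 43, ∞}: a division algebra.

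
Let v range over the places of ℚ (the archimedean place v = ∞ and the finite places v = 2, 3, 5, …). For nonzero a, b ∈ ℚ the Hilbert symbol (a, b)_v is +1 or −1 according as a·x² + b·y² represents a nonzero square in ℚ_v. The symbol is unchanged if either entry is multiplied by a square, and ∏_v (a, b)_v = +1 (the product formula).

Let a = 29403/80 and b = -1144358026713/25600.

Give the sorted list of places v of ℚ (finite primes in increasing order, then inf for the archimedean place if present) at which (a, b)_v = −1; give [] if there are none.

[2, 5]

(a, b) ≡ (15, -33) mod (ℚ^×)²; places V = {2, 3, 5, 11, 19, ∞}.
(a,b)_5: α=-1, u≡3; β=-2, v≡3 (mod 5); (3|5)=-1, (3|5)=-1; sign (−1)^0·-1^-2·-1^-1 = -1.
(a,b)_2: α=-4, β=-10; u≡7, v≡7 (mod 8); ε(u)ε(v)=1·1, αω(v)=-4·0, βω(u)=-10·0; sum ≡ 1  ⇒  -1.
(a,b)_11: α=2, u≡4; β=5, v≡10 (mod 11); (4|11)=+1, (10|11)=-1; sign (−1)^0·+1^5·-1^2 = +1.
(a,b)_∞: sgn(15)=+, sgn(-33)=−, so +1.
(a,b)_19: α=0, u≡12; β=2, v≡1 (mod 19); (12|19)=-1, (1|19)=+1; sign (−1)^0·-1^2·+1^0 = +1.
(a,b)_3: α=5, u≡2; β=9, v≡1 (mod 3); (2|3)=-1, (1|3)=+1; sign (−1)^1·-1^9·+1^5 = +1.
(15, -33 / ℚ) ramifies at {2, 5}: a division algebra.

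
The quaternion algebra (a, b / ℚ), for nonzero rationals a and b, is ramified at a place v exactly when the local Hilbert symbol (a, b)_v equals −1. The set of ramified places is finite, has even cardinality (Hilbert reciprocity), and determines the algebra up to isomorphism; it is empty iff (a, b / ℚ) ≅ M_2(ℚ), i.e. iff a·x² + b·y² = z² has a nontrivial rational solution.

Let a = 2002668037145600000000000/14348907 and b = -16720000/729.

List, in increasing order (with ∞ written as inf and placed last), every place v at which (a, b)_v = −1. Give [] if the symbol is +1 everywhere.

Mod squares: a ≡ 1230, b ≡ -418. Check v ∈ {∞, 2, 3, 5, 11, 19, 41}.
v=41: a=41^1·(≡7), b=41^0·(≡4) mod 41; (7|41)=-1, (4|41)=+1; (−1)^{1·0·20}·(-1)^0·(+1)^1 = +1.
v=2: v_2(a)=19, v_2(b)=7; units ≡ 7, 7 (mod 8); ε·ε+αω+βω = 1·1+19·0+7·0 ≡ 1  ⇒  (a,b)_2 = -1.
v=11: a=11^4·(≡3), b=11^1·(≡8) mod 11; (3|11)=+1, (8|11)=-1; (−1)^{4·1·5}·(+1)^1·(-1)^4 = +1.
v=3: a=3^-15·(≡2), b=3^-6·(≡2) mod 3; (2|3)=-1, (2|3)=-1; (−1)^{-15·-6·1}·(-1)^-6·(-1)^-15 = -1.
v=5: a=5^11·(≡4), b=5^4·(≡2) mod 5; (4|5)=+1, (2|5)=-1; (−1)^{11·4·2}·(+1)^4·(-1)^11 = -1.
v=19: a=19^4·(≡14), b=19^1·(≡6) mod 19; (14|19)=-1, (6|19)=+1; (−1)^{4·1·9}·(-1)^1·(+1)^4 = -1.
v=∞: 1230 > 0 and -418 < 0  ⇒  (a,b)_∞ = +1.
(1230, -418 / ℚ) ramifies at {2, 3, 5, 19}: a division algebra.

[2, 3, 5, 19]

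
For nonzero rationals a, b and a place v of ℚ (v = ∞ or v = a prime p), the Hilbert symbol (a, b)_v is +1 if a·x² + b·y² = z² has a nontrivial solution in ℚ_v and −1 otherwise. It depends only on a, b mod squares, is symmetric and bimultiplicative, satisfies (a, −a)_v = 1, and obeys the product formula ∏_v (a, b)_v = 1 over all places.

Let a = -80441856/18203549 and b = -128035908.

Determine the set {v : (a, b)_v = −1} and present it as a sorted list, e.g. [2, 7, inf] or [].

[2, 11, 17, inf]

(a, b) ≡ (-14586, -29393) mod (ℚ^×)²; places V = {2, 3, 7, 11, 13, 17, 19, 23, 41, ∞}.
(a,b)_23: α=2, u≡10; β=0, v≡9 (mod 23); (10|23)=-1, (9|23)=+1; sign (−1)^0·-1^0·+1^2 = +1.
(a,b)_3: α=3, u≡1; β=2, v≡1 (mod 3); (1|3)=+1, (1|3)=+1; sign (−1)^0·+1^2·+1^3 = +1.
(a,b)_7: α=-2, u≡4; β=1, v≡2 (mod 7); (4|7)=+1, (2|7)=+1; sign (−1)^0·+1^1·+1^-2 = +1.
(a,b)_2: α=9, β=2; u≡3, v≡7 (mod 8); ε(u)ε(v)=1·1, αω(v)=9·0, βω(u)=2·1; sum ≡ 1  ⇒  -1.
(a,b)_19: α=0, u≡4; β=1, v≡17 (mod 19); (4|19)=+1, (17|19)=+1; sign (−1)^0·+1^1·+1^0 = +1.
(a,b)_∞: sgn(-14586)=−, sgn(-29393)=−, so -1.
(a,b)_17: α=-1, u≡2; β=1, v≡3 (mod 17); (2|17)=+1, (3|17)=-1; sign (−1)^0·+1^1·-1^-1 = -1.
(a,b)_11: α=1, u≡3; β=2, v≡8 (mod 11); (3|11)=+1, (8|11)=-1; sign (−1)^0·+1^2·-1^1 = -1.
(a,b)_41: α=-2, u≡37; β=0, v≡40 (mod 41); (37|41)=+1, (40|41)=+1; sign (−1)^0·+1^0·+1^-2 = +1.
(a,b)_13: α=-1, u≡3; β=1, v≡1 (mod 13); (3|13)=+1, (1|13)=+1; sign (−1)^0·+1^1·+1^-1 = +1.
|Ram(-14586, -29393)| = 4, even; anisotropic at {2, 11, 17, ∞}.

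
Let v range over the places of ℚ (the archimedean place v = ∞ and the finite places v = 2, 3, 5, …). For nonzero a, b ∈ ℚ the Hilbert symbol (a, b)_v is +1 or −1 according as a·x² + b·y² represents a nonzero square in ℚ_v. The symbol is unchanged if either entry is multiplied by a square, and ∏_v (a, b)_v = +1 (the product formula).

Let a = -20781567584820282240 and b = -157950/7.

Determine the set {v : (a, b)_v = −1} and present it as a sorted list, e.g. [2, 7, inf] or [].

Mod squares: a ≡ -110, b ≡ -546. Check v ∈ {∞, 2, 3, 5, 7, 11, 13}.
v=3: a=3^16·(≡1), b=3^5·(≡1) mod 3; (1|3)=+1, (1|3)=+1; (−1)^{16·5·1}·(+1)^5·(+1)^16 = +1.
v=∞: -110 < 0 and -546 < 0  ⇒  (a,b)_∞ = -1.
v=2: v_2(a)=7, v_2(b)=1; units ≡ 1, 7 (mod 8); ε·ε+αω+βω = 0·1+7·0+1·0 ≡ 0  ⇒  (a,b)_2 = +1.
v=11: a=11^1·(≡9), b=11^0·(≡3) mod 11; (9|11)=+1, (3|11)=+1; (−1)^{1·0·5}·(+1)^0·(+1)^1 = +1.
v=13: a=13^4·(≡6), b=13^1·(≡10) mod 13; (6|13)=-1, (10|13)=+1; (−1)^{4·1·6}·(-1)^1·(+1)^4 = -1.
v=5: a=5^1·(≡2), b=5^2·(≡1) mod 5; (2|5)=-1, (1|5)=+1; (−1)^{1·2·2}·(-1)^2·(+1)^1 = +1.
v=7: a=7^4·(≡1), b=7^-1·(≡5) mod 7; (1|7)=+1, (5|7)=-1; (−1)^{4·-1·3}·(+1)^-1·(-1)^4 = +1.
|Ram(-110, -546)| = 2, even; anisotropic at {13, ∞}.

[13, inf]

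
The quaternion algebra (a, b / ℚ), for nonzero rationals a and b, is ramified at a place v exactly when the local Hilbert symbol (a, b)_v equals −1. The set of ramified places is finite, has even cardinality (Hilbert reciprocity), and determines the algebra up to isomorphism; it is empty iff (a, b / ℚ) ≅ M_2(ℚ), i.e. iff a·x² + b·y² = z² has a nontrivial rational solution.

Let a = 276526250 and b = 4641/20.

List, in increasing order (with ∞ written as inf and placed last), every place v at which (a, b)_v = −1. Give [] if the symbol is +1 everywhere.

Mod squares: a ≡ 2618, b ≡ 23205. Check v ∈ {∞, 2, 3, 5, 7, 11, 13, 17}.
v=2: v_2(a)=1, v_2(b)=-2; units ≡ 5, 5 (mod 8); ε·ε+αω+βω = 0·0+1·1+-2·1 ≡ 1  ⇒  (a,b)_2 = -1.
v=∞: 2618 > 0 and 23205 > 0  ⇒  (a,b)_∞ = +1.
v=5: a=5^4·(≡2), b=5^-1·(≡4) mod 5; (2|5)=-1, (4|5)=+1; (−1)^{4·-1·2}·(-1)^-1·(+1)^4 = -1.
v=11: a=11^1·(≡10), b=11^0·(≡6) mod 11; (10|11)=-1, (6|11)=-1; (−1)^{1·0·5}·(-1)^0·(-1)^1 = -1.
v=3: a=3^0·(≡2), b=3^1·(≡1) mod 3; (2|3)=-1, (1|3)=+1; (−1)^{0·1·1}·(-1)^1·(+1)^0 = -1.
v=7: a=7^1·(≡6), b=7^1·(≡2) mod 7; (6|7)=-1, (2|7)=+1; (−1)^{1·1·3}·(-1)^1·(+1)^1 = +1.
v=17: a=17^1·(≡4), b=17^1·(≡6) mod 17; (4|17)=+1, (6|17)=-1; (−1)^{1·1·8}·(+1)^1·(-1)^1 = -1.
v=13: a=13^2·(≡5), b=13^1·(≡12) mod 13; (5|13)=-1, (12|13)=+1; (−1)^{2·1·6}·(-1)^1·(+1)^2 = -1.
Ram(2618, 23205) = {2, 3, 5, 11, 13, 17}; no ℚ_2-point on the conic.

[2, 3, 5, 11, 13, 17]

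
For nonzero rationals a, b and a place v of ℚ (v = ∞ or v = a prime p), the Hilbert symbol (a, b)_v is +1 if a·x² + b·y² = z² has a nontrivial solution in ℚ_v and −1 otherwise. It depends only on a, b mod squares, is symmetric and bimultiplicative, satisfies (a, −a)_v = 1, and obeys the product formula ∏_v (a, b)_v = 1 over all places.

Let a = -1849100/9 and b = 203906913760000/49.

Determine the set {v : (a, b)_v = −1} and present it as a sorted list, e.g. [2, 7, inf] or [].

Mod squares: a ≡ -11, b ≡ 451. Check v ∈ {∞, 2, 3, 5, 7, 11, 41}.
v=7: a=7^0·(≡3), b=7^-2·(≡3) mod 7; (3|7)=-1, (3|7)=-1; (−1)^{0·-2·3}·(-1)^-2·(-1)^0 = +1.
v=∞: -11 < 0 and 451 > 0  ⇒  (a,b)_∞ = +1.
v=2: v_2(a)=2, v_2(b)=8; units ≡ 5, 3 (mod 8); ε·ε+αω+βω = 0·1+2·1+8·1 ≡ 0  ⇒  (a,b)_2 = +1.
v=11: a=11^1·(≡10), b=11^1·(≡10) mod 11; (10|11)=-1, (10|11)=-1; (−1)^{1·1·5}·(-1)^1·(-1)^1 = -1.
v=41: a=41^2·(≡19), b=41^5·(≡35) mod 41; (19|41)=-1, (35|41)=-1; (−1)^{2·5·20}·(-1)^5·(-1)^2 = -1.
v=3: a=3^-2·(≡1), b=3^0·(≡1) mod 3; (1|3)=+1, (1|3)=+1; (−1)^{-2·0·1}·(+1)^0·(+1)^-2 = +1.
v=5: a=5^2·(≡4), b=5^4·(≡4) mod 5; (4|5)=+1, (4|5)=+1; (−1)^{2·4·2}·(+1)^4·(+1)^2 = +1.
|Ram(-11, 451)| = 2, even; anisotropic at {11, 41}.

[11, 41]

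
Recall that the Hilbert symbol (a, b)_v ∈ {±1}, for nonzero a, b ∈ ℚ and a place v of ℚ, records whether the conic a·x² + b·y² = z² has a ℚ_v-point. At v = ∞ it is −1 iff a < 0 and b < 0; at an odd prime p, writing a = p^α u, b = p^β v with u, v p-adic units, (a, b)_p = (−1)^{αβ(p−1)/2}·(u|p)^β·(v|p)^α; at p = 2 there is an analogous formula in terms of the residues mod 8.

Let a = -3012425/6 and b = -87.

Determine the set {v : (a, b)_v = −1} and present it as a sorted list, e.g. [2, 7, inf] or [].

[23, 29, 31, inf]

Mod squares: a ≡ -4278, b ≡ -87. Check v ∈ {∞, 2, 3, 5, 13, 23, 29, 31}.
v=31: a=31^1·(≡12), b=31^0·(≡6) mod 31; (12|31)=-1, (6|31)=-1; (−1)^{1·0·15}·(-1)^0·(-1)^1 = -1.
v=29: a=29^0·(≡11), b=29^1·(≡26) mod 29; (11|29)=-1, (26|29)=-1; (−1)^{0·1·14}·(-1)^1·(-1)^0 = -1.
v=2: v_2(a)=-1, v_2(b)=0; units ≡ 5, 1 (mod 8); ε·ε+αω+βω = 0·0+-1·0+0·1 ≡ 0  ⇒  (a,b)_2 = +1.
v=3: a=3^-1·(≡2), b=3^1·(≡1) mod 3; (2|3)=-1, (1|3)=+1; (−1)^{-1·1·1}·(-1)^1·(+1)^-1 = +1.
v=23: a=23^1·(≡17), b=23^0·(≡5) mod 23; (17|23)=-1, (5|23)=-1; (−1)^{1·0·11}·(-1)^0·(-1)^1 = -1.
v=∞: -4278 < 0 and -87 < 0  ⇒  (a,b)_∞ = -1.
v=5: a=5^2·(≡3), b=5^0·(≡3) mod 5; (3|5)=-1, (3|5)=-1; (−1)^{2·0·2}·(-1)^0·(-1)^2 = +1.
v=13: a=13^2·(≡4), b=13^0·(≡4) mod 13; (4|13)=+1, (4|13)=+1; (−1)^{2·0·6}·(+1)^0·(+1)^2 = +1.
|Ram(-4278, -87)| = 4, even; anisotropic at {23, 29, 31, ∞}.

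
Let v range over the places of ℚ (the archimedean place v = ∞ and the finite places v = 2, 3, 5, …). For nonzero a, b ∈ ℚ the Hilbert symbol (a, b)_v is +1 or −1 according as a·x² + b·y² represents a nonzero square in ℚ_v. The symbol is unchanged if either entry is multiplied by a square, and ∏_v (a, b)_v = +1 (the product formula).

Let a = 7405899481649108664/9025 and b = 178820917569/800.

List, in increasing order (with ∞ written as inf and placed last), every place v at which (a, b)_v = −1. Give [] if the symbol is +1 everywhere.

[7, 23]

Mod squares: a ≡ 14, b ≡ 322. Check v ∈ {∞, 2, 3, 5, 7, 19, 23, 41}.
v=2: v_2(a)=3, v_2(b)=-5; units ≡ 7, 1 (mod 8); ε·ε+αω+βω = 1·0+3·0+-5·0 ≡ 0  ⇒  (a,b)_2 = +1.
v=19: a=19^-2·(≡18), b=19^0·(≡14) mod 19; (18|19)=-1, (14|19)=-1; (−1)^{-2·0·9}·(-1)^0·(-1)^-2 = +1.
v=7: a=7^1·(≡4), b=7^3·(≡1) mod 7; (4|7)=+1, (1|7)=+1; (−1)^{1·3·3}·(+1)^3·(+1)^1 = -1.
v=5: a=5^-2·(≡4), b=5^-2·(≡2) mod 5; (4|5)=+1, (2|5)=-1; (−1)^{-2·-2·2}·(+1)^-2·(-1)^-2 = +1.
v=3: a=3^12·(≡2), b=3^4·(≡1) mod 3; (2|3)=-1, (1|3)=+1; (−1)^{12·4·1}·(-1)^4·(+1)^12 = +1.
v=41: a=41^2·(≡28), b=41^0·(≡30) mod 41; (28|41)=-1, (30|41)=-1; (−1)^{2·0·20}·(-1)^0·(-1)^2 = +1.
v=∞: 14 > 0 and 322 > 0  ⇒  (a,b)_∞ = +1.
v=23: a=23^6·(≡22), b=23^5·(≡14) mod 23; (22|23)=-1, (14|23)=-1; (−1)^{6·5·11}·(-1)^5·(-1)^6 = -1.
Ram(14, 322) = {7, 23}; no ℚ_7-point on the conic.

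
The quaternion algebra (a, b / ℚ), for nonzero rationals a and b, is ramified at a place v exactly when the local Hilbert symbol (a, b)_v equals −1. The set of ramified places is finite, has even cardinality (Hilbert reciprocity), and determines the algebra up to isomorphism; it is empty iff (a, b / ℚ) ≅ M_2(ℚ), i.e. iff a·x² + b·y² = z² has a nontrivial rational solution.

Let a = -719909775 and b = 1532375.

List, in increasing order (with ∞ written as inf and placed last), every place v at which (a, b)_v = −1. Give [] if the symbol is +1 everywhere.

[13, 23, 29, 41]

(a, b) ≡ (-355511, 61295) mod (ℚ^×)²; places V = {2, 3, 5, 13, 23, 29, 41, ∞}.
(a,b)_2: α=0, β=0; u≡1, v≡7 (mod 8); ε(u)ε(v)=0·1, αω(v)=0·0, βω(u)=0·0; sum ≡ 0  ⇒  +1.
(a,b)_29: α=1, u≡18; β=0, v≡15 (mod 29); (18|29)=-1, (15|29)=-1; sign (−1)^0·-1^0·-1^1 = -1.
(a,b)_13: α=1, u≡11; β=1, v≡4 (mod 13); (11|13)=-1, (4|13)=+1; sign (−1)^0·-1^1·+1^1 = -1.
(a,b)_41: α=1, u≡8; β=1, v≡24 (mod 41); (8|41)=+1, (24|41)=-1; sign (−1)^0·+1^1·-1^1 = -1.
(a,b)_3: α=4, u≡1; β=0, v≡2 (mod 3); (1|3)=+1, (2|3)=-1; sign (−1)^0·+1^0·-1^4 = +1.
(a,b)_∞: sgn(-355511)=−, sgn(61295)=+, so +1.
(a,b)_23: α=1, u≡22; β=1, v≡17 (mod 23); (22|23)=-1, (17|23)=-1; sign (−1)^1·-1^1·-1^1 = -1.
(a,b)_5: α=2, u≡4; β=3, v≡4 (mod 5); (4|5)=+1, (4|5)=+1; sign (−1)^0·+1^3·+1^2 = +1.
(-355511, 61295 / ℚ) ramifies at {13, 23, 29, 41}: a division algebra.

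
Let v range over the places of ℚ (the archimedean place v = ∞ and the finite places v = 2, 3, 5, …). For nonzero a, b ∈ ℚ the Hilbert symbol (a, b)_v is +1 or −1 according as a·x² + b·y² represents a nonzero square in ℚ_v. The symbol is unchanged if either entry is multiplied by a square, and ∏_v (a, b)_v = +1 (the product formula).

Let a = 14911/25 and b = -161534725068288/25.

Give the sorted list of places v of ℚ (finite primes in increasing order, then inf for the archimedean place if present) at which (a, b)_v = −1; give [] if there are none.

[11, 43]

Mod squares: a ≡ 14911, b ≡ -2838. Check v ∈ {∞, 2, 3, 5, 11, 13, 31, 37, 43}.
v=43: a=43^0·(≡34), b=43^1·(≡12) mod 43; (34|43)=-1, (12|43)=-1; (−1)^{0·1·21}·(-1)^1·(-1)^0 = -1.
v=5: a=5^-2·(≡1), b=5^-2·(≡2) mod 5; (1|5)=+1, (2|5)=-1; (−1)^{-2·-2·2}·(+1)^-2·(-1)^-2 = +1.
v=31: a=31^1·(≡18), b=31^2·(≡16) mod 31; (18|31)=+1, (16|31)=+1; (−1)^{1·2·15}·(+1)^2·(+1)^1 = +1.
v=37: a=37^1·(≡25), b=37^2·(≡7) mod 37; (25|37)=+1, (7|37)=+1; (−1)^{1·2·18}·(+1)^2·(+1)^1 = +1.
v=∞: 14911 > 0 and -2838 < 0  ⇒  (a,b)_∞ = +1.
v=2: v_2(a)=0, v_2(b)=9; units ≡ 7, 5 (mod 8); ε·ε+αω+βω = 1·0+0·1+9·0 ≡ 0  ⇒  (a,b)_2 = +1.
v=13: a=13^1·(≡10), b=13^2·(≡12) mod 13; (10|13)=+1, (12|13)=+1; (−1)^{1·2·6}·(+1)^2·(+1)^1 = +1.
v=3: a=3^0·(≡1), b=3^1·(≡2) mod 3; (1|3)=+1, (2|3)=-1; (−1)^{0·1·1}·(+1)^1·(-1)^0 = +1.
v=11: a=11^0·(≡2), b=11^1·(≡7) mod 11; (2|11)=-1, (7|11)=-1; (−1)^{0·1·5}·(-1)^1·(-1)^0 = -1.
(14911, -2838 / ℚ) ramifies at {11, 43}: a division algebra.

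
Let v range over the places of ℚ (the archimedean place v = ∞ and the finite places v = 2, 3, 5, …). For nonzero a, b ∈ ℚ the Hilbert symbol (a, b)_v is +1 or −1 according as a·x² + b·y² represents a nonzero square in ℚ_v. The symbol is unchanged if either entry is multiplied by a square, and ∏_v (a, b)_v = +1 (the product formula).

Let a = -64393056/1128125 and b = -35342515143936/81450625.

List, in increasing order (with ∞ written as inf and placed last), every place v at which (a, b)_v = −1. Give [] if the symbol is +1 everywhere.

[2, 3, 7, inf]

(a, b) ≡ (-30, -21) mod (ℚ^×)²; places V = {2, 3, 5, 7, 11, 13, 19, ∞}.
(a,b)_3: α=5, u≡2; β=9, v≡2 (mod 3); (2|3)=-1, (2|3)=-1; sign (−1)^1·-1^9·-1^5 = -1.
(a,b)_2: α=5, β=8; u≡1, v≡3 (mod 8); ε(u)ε(v)=0·1, αω(v)=5·1, βω(u)=8·0; sum ≡ 1  ⇒  -1.
(a,b)_5: α=-5, u≡4; β=-4, v≡4 (mod 5); (4|5)=+1, (4|5)=+1; sign (−1)^0·+1^-4·+1^-5 = +1.
(a,b)_11: α=0, u≡1; β=2, v≡1 (mod 11); (1|11)=+1, (1|11)=+1; sign (−1)^0·+1^2·+1^0 = +1.
(a,b)_19: α=-2, u≡8; β=-4, v≡6 (mod 19); (8|19)=-1, (6|19)=+1; sign (−1)^0·-1^-4·+1^-2 = +1.
(a,b)_13: α=2, u≡10; β=2, v≡6 (mod 13); (10|13)=+1, (6|13)=-1; sign (−1)^0·+1^2·-1^2 = +1.
(a,b)_∞: sgn(-30)=−, sgn(-21)=−, so -1.
(a,b)_7: α=2, u≡3; β=3, v≡2 (mod 7); (3|7)=-1, (2|7)=+1; sign (−1)^0·-1^3·+1^2 = -1.
(-30, -21 / ℚ) ramifies at {2, 3, 7, ∞}: a division algebra.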